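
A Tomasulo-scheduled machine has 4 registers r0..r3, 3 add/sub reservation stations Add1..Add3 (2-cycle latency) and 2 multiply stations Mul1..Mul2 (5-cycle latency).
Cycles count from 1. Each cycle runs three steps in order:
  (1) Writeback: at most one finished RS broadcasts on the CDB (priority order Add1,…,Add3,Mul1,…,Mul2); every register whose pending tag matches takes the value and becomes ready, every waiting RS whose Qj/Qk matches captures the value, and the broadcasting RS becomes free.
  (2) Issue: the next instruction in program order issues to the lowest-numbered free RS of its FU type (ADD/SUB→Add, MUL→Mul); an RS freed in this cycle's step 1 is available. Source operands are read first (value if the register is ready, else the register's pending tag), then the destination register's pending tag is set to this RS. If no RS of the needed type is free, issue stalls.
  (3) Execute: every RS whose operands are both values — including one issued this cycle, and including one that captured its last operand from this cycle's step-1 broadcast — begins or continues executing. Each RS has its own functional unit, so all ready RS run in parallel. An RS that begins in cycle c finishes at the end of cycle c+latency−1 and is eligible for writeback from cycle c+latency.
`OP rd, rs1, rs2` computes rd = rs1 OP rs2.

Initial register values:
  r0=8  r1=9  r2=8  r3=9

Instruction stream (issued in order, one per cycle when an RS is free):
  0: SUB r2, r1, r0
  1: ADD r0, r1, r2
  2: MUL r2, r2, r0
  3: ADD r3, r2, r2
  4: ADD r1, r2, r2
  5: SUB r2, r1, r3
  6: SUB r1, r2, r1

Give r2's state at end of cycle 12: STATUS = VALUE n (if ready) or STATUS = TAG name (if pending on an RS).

cycle 1: issue SUB r2<-Add1 // r0:8,r1:9,r2:Add1,r3:9
cycle 2: issue ADD r0<-Add2 // r0:Add2,r1:9,r2:Add1,r3:9
cycle 3: CDB Add1=1; issue MUL r2<-Mul1 // r0:Add2,r1:9,r2:Mul1,r3:9
cycle 4: issue ADD r3<-Add1 // r0:Add2,r1:9,r2:Mul1,r3:Add1
cycle 5: CDB Add2=10; issue ADD r1<-Add2 // r0:10,r1:Add2,r2:Mul1,r3:Add1
cycle 6: issue SUB r2<-Add3 // r0:10,r1:Add2,r2:Add3,r3:Add1
cycle 7: stall // r0:10,r1:Add2,r2:Add3,r3:Add1
cycle 8: stall // r0:10,r1:Add2,r2:Add3,r3:Add1
cycle 9: stall // r0:10,r1:Add2,r2:Add3,r3:Add1
cycle 10: CDB Mul1=10; stall // r0:10,r1:Add2,r2:Add3,r3:Add1
cycle 11: stall // r0:10,r1:Add2,r2:Add3,r3:Add1
cycle 12: CDB Add1=20; issue SUB r1<-Add1 // r0:10,r1:Add1,r2:Add3,r3:20

STATUS = TAG Add3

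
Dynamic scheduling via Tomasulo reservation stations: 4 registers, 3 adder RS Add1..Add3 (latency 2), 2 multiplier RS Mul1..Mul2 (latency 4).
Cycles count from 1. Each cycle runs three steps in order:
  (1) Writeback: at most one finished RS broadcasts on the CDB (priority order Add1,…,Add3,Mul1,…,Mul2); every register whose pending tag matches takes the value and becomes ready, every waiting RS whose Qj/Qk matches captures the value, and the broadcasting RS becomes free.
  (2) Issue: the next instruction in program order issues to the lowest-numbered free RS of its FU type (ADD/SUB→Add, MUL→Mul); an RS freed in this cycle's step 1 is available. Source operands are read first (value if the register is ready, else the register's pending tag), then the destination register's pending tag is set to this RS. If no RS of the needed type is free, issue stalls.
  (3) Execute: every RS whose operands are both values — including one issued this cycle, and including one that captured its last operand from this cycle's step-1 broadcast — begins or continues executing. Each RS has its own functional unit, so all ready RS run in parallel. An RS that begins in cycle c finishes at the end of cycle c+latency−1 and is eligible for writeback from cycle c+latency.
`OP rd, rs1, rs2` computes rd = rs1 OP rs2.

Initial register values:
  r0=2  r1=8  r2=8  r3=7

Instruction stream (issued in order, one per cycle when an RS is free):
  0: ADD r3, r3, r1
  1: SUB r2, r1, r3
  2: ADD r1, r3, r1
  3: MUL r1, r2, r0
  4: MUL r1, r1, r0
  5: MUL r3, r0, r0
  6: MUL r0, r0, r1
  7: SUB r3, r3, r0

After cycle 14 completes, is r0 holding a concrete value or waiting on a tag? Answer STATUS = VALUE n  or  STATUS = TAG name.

c1: issue ADD r3<-Add1 | r0:2,r1:8,r2:8,r3:Add1
c2: issue SUB r2<-Add2 | r0:2,r1:8,r2:Add2,r3:Add1
c3: CDB Add1=15; issue ADD r1<-Add1 | r0:2,r1:Add1,r2:Add2,r3:15
c4: issue MUL r1<-Mul1 | r0:2,r1:Mul1,r2:Add2,r3:15
c5: CDB Add1=23; issue MUL r1<-Mul2 | r0:2,r1:Mul2,r2:Add2,r3:15
c6: CDB Add2=-7; stall | r0:2,r1:Mul2,r2:-7,r3:15
c7: stall | r0:2,r1:Mul2,r2:-7,r3:15
c8: stall | r0:2,r1:Mul2,r2:-7,r3:15
c9: stall | r0:2,r1:Mul2,r2:-7,r3:15
c10: CDB Mul1=-14; issue MUL r3<-Mul1 | r0:2,r1:Mul2,r2:-7,r3:Mul1
c11: stall | r0:2,r1:Mul2,r2:-7,r3:Mul1
c12: stall | r0:2,r1:Mul2,r2:-7,r3:Mul1
c13: stall | r0:2,r1:Mul2,r2:-7,r3:Mul1
c14: CDB Mul1=4; issue MUL r0<-Mul1 | r0:Mul1,r1:Mul2,r2:-7,r3:4

STATUS = TAG Mul1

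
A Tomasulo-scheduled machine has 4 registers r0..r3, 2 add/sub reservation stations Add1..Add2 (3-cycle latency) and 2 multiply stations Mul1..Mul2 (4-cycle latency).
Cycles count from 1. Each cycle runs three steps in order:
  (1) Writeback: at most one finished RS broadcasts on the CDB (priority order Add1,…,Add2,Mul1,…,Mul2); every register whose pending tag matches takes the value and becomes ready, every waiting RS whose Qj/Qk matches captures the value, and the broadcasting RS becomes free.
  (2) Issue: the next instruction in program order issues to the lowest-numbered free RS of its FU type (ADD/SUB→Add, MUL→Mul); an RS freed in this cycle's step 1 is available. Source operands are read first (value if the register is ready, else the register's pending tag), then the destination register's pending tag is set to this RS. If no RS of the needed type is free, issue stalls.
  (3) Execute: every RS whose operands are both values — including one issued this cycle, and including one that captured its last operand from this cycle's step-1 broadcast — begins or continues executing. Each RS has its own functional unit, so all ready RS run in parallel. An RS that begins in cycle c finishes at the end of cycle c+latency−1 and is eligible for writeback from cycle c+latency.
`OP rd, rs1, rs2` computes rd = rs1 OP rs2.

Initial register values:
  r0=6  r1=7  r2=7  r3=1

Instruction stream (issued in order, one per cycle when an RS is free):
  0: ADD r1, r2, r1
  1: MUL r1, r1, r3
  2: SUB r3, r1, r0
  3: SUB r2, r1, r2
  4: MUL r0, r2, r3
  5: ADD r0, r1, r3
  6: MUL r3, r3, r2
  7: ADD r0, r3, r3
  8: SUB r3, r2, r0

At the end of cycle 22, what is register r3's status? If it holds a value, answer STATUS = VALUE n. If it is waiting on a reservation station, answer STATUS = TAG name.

STATUS = VALUE -105

cycle 1: issue ADD r1<-Add1 // r0:6,r1:Add1,r2:7,r3:1
cycle 2: issue MUL r1<-Mul1 // r0:6,r1:Mul1,r2:7,r3:1
cycle 3: issue SUB r3<-Add2 // r0:6,r1:Mul1,r2:7,r3:Add2
cycle 4: CDB Add1=14; issue SUB r2<-Add1 // r0:6,r1:Mul1,r2:Add1,r3:Add2
cycle 5: issue MUL r0<-Mul2 // r0:Mul2,r1:Mul1,r2:Add1,r3:Add2
cycle 6: stall // r0:Mul2,r1:Mul1,r2:Add1,r3:Add2
cycle 7: stall // r0:Mul2,r1:Mul1,r2:Add1,r3:Add2
cycle 8: CDB Mul1=14; stall // r0:Mul2,r1:14,r2:Add1,r3:Add2
cycle 9: stall // r0:Mul2,r1:14,r2:Add1,r3:Add2
cycle 10: stall // r0:Mul2,r1:14,r2:Add1,r3:Add2
cycle 11: CDB Add1=7; issue ADD r0<-Add1 // r0:Add1,r1:14,r2:7,r3:Add2
cycle 12: CDB Add2=8; issue MUL r3<-Mul1 // r0:Add1,r1:14,r2:7,r3:Mul1
cycle 13: issue ADD r0<-Add2 // r0:Add2,r1:14,r2:7,r3:Mul1
cycle 14: stall // r0:Add2,r1:14,r2:7,r3:Mul1
cycle 15: CDB Add1=22; issue SUB r3<-Add1 // r0:Add2,r1:14,r2:7,r3:Add1
cycle 16: CDB Mul1=56 // r0:Add2,r1:14,r2:7,r3:Add1
cycle 17: CDB Mul2=56 // r0:Add2,r1:14,r2:7,r3:Add1
cycle 18: - // r0:Add2,r1:14,r2:7,r3:Add1
cycle 19: CDB Add2=112 // r0:112,r1:14,r2:7,r3:Add1
cycle 20: - // r0:112,r1:14,r2:7,r3:Add1
cycle 21: - // r0:112,r1:14,r2:7,r3:Add1
cycle 22: CDB Add1=-105 // r0:112,r1:14,r2:7,r3:-105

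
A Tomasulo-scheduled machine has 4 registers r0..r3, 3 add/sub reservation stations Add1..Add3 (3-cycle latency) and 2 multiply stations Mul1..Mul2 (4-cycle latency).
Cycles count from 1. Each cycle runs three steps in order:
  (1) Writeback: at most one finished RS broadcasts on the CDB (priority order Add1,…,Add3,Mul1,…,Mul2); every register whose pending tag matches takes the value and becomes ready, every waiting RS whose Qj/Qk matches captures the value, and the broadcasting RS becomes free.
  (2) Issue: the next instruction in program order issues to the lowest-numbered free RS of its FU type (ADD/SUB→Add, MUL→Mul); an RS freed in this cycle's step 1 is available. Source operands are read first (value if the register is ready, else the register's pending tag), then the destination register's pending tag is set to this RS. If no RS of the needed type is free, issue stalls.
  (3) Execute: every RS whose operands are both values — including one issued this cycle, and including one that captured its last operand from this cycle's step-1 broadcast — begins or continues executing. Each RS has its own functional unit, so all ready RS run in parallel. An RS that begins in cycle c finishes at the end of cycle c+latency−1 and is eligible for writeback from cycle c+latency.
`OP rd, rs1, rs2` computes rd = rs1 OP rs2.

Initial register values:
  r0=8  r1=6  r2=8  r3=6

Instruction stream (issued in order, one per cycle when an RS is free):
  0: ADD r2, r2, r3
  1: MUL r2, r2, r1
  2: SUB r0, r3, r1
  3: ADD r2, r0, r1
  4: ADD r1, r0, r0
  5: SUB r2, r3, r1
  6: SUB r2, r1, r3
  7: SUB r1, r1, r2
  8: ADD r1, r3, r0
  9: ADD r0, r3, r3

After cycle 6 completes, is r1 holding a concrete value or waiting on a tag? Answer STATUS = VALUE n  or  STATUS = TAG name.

cycle 1: issue ADD r2<-Add1 // r0:8,r1:6,r2:Add1,r3:6
cycle 2: issue MUL r2<-Mul1 // r0:8,r1:6,r2:Mul1,r3:6
cycle 3: issue SUB r0<-Add2 // r0:Add2,r1:6,r2:Mul1,r3:6
cycle 4: CDB Add1=14; issue ADD r2<-Add1 // r0:Add2,r1:6,r2:Add1,r3:6
cycle 5: issue ADD r1<-Add3 // r0:Add2,r1:Add3,r2:Add1,r3:6
cycle 6: CDB Add2=0; issue SUB r2<-Add2 // r0:0,r1:Add3,r2:Add2,r3:6

STATUS = TAG Add3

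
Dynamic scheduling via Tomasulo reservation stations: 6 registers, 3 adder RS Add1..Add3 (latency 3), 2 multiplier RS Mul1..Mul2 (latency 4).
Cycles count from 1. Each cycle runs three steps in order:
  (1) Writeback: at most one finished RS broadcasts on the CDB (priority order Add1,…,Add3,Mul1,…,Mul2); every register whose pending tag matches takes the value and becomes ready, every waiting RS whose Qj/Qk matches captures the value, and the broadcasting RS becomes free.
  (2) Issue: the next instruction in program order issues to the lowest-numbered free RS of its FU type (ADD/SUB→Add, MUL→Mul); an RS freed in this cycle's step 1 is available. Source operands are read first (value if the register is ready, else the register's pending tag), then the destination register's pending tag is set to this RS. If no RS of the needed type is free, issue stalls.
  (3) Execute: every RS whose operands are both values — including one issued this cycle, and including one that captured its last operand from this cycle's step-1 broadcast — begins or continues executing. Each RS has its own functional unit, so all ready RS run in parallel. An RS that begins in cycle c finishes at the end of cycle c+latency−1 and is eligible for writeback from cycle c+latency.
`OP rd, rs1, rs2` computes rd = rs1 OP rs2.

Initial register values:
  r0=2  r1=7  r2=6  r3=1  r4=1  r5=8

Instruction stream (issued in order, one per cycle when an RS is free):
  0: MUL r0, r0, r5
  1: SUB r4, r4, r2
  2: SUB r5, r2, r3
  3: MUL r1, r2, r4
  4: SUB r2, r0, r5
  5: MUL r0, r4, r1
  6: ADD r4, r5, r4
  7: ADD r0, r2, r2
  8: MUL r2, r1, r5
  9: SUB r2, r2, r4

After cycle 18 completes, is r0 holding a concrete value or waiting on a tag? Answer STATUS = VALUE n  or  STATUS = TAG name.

  c1: issue MUL r0<-Mul1  regs: r0:Mul1,r1:7,r2:6,r3:1,r4:1,r5:8
  c2: issue SUB r4<-Add1  regs: r0:Mul1,r1:7,r2:6,r3:1,r4:Add1,r5:8
  c3: issue SUB r5<-Add2  regs: r0:Mul1,r1:7,r2:6,r3:1,r4:Add1,r5:Add2
  c4: issue MUL r1<-Mul2  regs: r0:Mul1,r1:Mul2,r2:6,r3:1,r4:Add1,r5:Add2
  c5: CDB Add1=-5; issue SUB r2<-Add1  regs: r0:Mul1,r1:Mul2,r2:Add1,r3:1,r4:-5,r5:Add2
  c6: CDB Add2=5; stall  regs: r0:Mul1,r1:Mul2,r2:Add1,r3:1,r4:-5,r5:5
  c7: CDB Mul1=16; issue MUL r0<-Mul1  regs: r0:Mul1,r1:Mul2,r2:Add1,r3:1,r4:-5,r5:5
  c8: issue ADD r4<-Add2  regs: r0:Mul1,r1:Mul2,r2:Add1,r3:1,r4:Add2,r5:5
  c9: CDB Mul2=-30; issue ADD r0<-Add3  regs: r0:Add3,r1:-30,r2:Add1,r3:1,r4:Add2,r5:5
  c10: CDB Add1=11; issue MUL r2<-Mul2  regs: r0:Add3,r1:-30,r2:Mul2,r3:1,r4:Add2,r5:5
  c11: CDB Add2=0; issue SUB r2<-Add1  regs: r0:Add3,r1:-30,r2:Add1,r3:1,r4:0,r5:5
  c12: -  regs: r0:Add3,r1:-30,r2:Add1,r3:1,r4:0,r5:5
  c13: CDB Add3=22  regs: r0:22,r1:-30,r2:Add1,r3:1,r4:0,r5:5
  c14: CDB Mul1=150  regs: r0:22,r1:-30,r2:Add1,r3:1,r4:0,r5:5
  c15: CDB Mul2=-150  regs: r0:22,r1:-30,r2:Add1,r3:1,r4:0,r5:5
  c16: -  regs: r0:22,r1:-30,r2:Add1,r3:1,r4:0,r5:5
  c17: -  regs: r0:22,r1:-30,r2:Add1,r3:1,r4:0,r5:5
  c18: CDB Add1=-150  regs: r0:22,r1:-30,r2:-150,r3:1,r4:0,r5:5

STATUS = VALUE 22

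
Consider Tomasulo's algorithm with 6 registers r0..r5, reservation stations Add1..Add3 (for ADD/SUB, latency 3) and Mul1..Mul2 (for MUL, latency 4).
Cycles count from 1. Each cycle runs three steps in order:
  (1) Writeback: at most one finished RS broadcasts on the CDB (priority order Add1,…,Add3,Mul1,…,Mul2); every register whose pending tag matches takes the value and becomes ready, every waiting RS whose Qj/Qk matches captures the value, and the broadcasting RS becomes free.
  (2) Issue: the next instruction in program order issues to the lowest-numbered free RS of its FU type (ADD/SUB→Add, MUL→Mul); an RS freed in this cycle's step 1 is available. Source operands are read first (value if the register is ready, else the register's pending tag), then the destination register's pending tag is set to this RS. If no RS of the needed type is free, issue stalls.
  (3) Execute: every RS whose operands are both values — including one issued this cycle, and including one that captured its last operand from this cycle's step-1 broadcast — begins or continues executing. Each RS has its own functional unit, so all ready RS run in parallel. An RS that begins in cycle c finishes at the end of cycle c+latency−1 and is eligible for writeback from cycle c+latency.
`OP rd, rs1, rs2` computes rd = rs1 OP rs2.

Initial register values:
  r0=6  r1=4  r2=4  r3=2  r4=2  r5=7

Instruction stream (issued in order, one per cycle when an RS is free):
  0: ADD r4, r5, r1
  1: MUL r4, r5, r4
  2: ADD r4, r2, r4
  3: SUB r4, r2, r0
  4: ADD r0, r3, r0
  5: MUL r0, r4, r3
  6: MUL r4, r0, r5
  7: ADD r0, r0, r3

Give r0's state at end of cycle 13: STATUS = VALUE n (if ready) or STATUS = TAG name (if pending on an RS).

STATUS = TAG Add1

  c1: issue ADD r4<-Add1  regs: r0:6,r1:4,r2:4,r3:2,r4:Add1,r5:7
  c2: issue MUL r4<-Mul1  regs: r0:6,r1:4,r2:4,r3:2,r4:Mul1,r5:7
  c3: issue ADD r4<-Add2  regs: r0:6,r1:4,r2:4,r3:2,r4:Add2,r5:7
  c4: CDB Add1=11; issue SUB r4<-Add1  regs: r0:6,r1:4,r2:4,r3:2,r4:Add1,r5:7
  c5: issue ADD r0<-Add3  regs: r0:Add3,r1:4,r2:4,r3:2,r4:Add1,r5:7
  c6: issue MUL r0<-Mul2  regs: r0:Mul2,r1:4,r2:4,r3:2,r4:Add1,r5:7
  c7: CDB Add1=-2; stall  regs: r0:Mul2,r1:4,r2:4,r3:2,r4:-2,r5:7
  c8: CDB Add3=8; stall  regs: r0:Mul2,r1:4,r2:4,r3:2,r4:-2,r5:7
  c9: CDB Mul1=77; issue MUL r4<-Mul1  regs: r0:Mul2,r1:4,r2:4,r3:2,r4:Mul1,r5:7
  c10: issue ADD r0<-Add1  regs: r0:Add1,r1:4,r2:4,r3:2,r4:Mul1,r5:7
  c11: CDB Mul2=-4  regs: r0:Add1,r1:4,r2:4,r3:2,r4:Mul1,r5:7
  c12: CDB Add2=81  regs: r0:Add1,r1:4,r2:4,r3:2,r4:Mul1,r5:7
  c13: -  regs: r0:Add1,r1:4,r2:4,r3:2,r4:Mul1,r5:7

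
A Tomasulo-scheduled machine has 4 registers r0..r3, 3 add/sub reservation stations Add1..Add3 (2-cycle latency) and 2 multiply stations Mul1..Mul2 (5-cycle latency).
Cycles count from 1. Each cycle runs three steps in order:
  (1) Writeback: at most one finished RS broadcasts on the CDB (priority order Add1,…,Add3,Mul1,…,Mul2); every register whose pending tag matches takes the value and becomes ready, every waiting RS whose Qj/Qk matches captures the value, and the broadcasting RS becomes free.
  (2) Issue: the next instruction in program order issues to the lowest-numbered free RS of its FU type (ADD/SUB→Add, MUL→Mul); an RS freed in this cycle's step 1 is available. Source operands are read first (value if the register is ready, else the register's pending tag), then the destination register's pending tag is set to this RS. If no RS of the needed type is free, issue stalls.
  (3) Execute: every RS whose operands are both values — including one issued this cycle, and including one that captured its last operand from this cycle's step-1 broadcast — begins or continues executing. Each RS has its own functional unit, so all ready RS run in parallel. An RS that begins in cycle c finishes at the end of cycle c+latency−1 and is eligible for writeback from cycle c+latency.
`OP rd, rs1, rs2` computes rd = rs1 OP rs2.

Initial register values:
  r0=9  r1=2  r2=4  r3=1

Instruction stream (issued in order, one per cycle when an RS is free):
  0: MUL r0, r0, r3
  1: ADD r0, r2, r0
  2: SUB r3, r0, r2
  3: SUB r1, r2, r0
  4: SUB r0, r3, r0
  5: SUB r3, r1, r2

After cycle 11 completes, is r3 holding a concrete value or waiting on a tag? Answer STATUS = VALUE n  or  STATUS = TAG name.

STATUS = TAG Add2

c1: issue MUL r0<-Mul1 | r0:Mul1,r1:2,r2:4,r3:1
c2: issue ADD r0<-Add1 | r0:Add1,r1:2,r2:4,r3:1
c3: issue SUB r3<-Add2 | r0:Add1,r1:2,r2:4,r3:Add2
c4: issue SUB r1<-Add3 | r0:Add1,r1:Add3,r2:4,r3:Add2
c5: stall | r0:Add1,r1:Add3,r2:4,r3:Add2
c6: CDB Mul1=9; stall | r0:Add1,r1:Add3,r2:4,r3:Add2
c7: stall | r0:Add1,r1:Add3,r2:4,r3:Add2
c8: CDB Add1=13; issue SUB r0<-Add1 | r0:Add1,r1:Add3,r2:4,r3:Add2
c9: stall | r0:Add1,r1:Add3,r2:4,r3:Add2
c10: CDB Add2=9; issue SUB r3<-Add2 | r0:Add1,r1:Add3,r2:4,r3:Add2
c11: CDB Add3=-9 | r0:Add1,r1:-9,r2:4,r3:Add2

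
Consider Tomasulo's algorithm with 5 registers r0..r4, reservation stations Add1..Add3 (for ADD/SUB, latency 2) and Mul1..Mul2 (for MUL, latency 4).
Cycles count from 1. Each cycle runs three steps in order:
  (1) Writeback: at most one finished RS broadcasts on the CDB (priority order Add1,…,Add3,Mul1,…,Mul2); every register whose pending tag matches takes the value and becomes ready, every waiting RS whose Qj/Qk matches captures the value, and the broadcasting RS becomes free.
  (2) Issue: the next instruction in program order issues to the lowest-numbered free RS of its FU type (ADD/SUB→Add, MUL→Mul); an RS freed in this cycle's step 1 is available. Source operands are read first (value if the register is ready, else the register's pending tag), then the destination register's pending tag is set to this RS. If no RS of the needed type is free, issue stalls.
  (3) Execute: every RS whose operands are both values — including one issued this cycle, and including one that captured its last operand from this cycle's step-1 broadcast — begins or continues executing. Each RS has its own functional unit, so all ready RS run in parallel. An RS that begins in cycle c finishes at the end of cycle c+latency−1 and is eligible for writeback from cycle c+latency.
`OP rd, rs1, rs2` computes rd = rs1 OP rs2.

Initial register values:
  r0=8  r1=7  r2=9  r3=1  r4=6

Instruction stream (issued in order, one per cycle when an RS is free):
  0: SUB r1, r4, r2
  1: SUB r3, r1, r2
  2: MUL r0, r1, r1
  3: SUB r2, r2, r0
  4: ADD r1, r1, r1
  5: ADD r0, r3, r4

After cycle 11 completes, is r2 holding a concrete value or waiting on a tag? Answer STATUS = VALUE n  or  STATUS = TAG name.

STATUS = VALUE 0

cycle 1: issue SUB r1<-Add1 // r0:8,r1:Add1,r2:9,r3:1,r4:6
cycle 2: issue SUB r3<-Add2 // r0:8,r1:Add1,r2:9,r3:Add2,r4:6
cycle 3: CDB Add1=-3; issue MUL r0<-Mul1 // r0:Mul1,r1:-3,r2:9,r3:Add2,r4:6
cycle 4: issue SUB r2<-Add1 // r0:Mul1,r1:-3,r2:Add1,r3:Add2,r4:6
cycle 5: CDB Add2=-12; issue ADD r1<-Add2 // r0:Mul1,r1:Add2,r2:Add1,r3:-12,r4:6
cycle 6: issue ADD r0<-Add3 // r0:Add3,r1:Add2,r2:Add1,r3:-12,r4:6
cycle 7: CDB Add2=-6 // r0:Add3,r1:-6,r2:Add1,r3:-12,r4:6
cycle 8: CDB Add3=-6 // r0:-6,r1:-6,r2:Add1,r3:-12,r4:6
cycle 9: CDB Mul1=9 // r0:-6,r1:-6,r2:Add1,r3:-12,r4:6
cycle 10: - // r0:-6,r1:-6,r2:Add1,r3:-12,r4:6
cycle 11: CDB Add1=0 // r0:-6,r1:-6,r2:0,r3:-12,r4:6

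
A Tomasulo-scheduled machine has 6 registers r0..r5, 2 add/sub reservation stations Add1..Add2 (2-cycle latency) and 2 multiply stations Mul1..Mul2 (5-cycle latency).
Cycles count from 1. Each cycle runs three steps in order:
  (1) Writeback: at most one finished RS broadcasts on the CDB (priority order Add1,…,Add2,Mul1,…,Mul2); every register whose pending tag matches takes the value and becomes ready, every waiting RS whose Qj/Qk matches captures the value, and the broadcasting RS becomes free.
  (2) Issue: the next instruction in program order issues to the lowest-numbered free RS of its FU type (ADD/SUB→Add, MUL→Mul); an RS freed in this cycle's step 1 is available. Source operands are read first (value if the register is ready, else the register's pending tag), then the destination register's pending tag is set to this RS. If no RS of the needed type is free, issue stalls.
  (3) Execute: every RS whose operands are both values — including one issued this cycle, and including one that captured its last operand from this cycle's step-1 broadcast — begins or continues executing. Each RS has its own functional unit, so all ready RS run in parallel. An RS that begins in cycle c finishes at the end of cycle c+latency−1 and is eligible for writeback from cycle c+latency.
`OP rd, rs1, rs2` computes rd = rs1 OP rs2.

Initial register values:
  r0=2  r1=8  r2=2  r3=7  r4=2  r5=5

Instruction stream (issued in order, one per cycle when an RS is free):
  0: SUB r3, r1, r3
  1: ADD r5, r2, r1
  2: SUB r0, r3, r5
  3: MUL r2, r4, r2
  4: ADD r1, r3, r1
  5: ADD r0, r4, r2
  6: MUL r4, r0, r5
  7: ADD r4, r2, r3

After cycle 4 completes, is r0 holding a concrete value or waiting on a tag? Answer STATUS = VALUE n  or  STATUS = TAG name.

STATUS = TAG Add1

cycle 1: issue SUB r3<-Add1 // r0:2,r1:8,r2:2,r3:Add1,r4:2,r5:5
cycle 2: issue ADD r5<-Add2 // r0:2,r1:8,r2:2,r3:Add1,r4:2,r5:Add2
cycle 3: CDB Add1=1; issue SUB r0<-Add1 // r0:Add1,r1:8,r2:2,r3:1,r4:2,r5:Add2
cycle 4: CDB Add2=10; issue MUL r2<-Mul1 // r0:Add1,r1:8,r2:Mul1,r3:1,r4:2,r5:10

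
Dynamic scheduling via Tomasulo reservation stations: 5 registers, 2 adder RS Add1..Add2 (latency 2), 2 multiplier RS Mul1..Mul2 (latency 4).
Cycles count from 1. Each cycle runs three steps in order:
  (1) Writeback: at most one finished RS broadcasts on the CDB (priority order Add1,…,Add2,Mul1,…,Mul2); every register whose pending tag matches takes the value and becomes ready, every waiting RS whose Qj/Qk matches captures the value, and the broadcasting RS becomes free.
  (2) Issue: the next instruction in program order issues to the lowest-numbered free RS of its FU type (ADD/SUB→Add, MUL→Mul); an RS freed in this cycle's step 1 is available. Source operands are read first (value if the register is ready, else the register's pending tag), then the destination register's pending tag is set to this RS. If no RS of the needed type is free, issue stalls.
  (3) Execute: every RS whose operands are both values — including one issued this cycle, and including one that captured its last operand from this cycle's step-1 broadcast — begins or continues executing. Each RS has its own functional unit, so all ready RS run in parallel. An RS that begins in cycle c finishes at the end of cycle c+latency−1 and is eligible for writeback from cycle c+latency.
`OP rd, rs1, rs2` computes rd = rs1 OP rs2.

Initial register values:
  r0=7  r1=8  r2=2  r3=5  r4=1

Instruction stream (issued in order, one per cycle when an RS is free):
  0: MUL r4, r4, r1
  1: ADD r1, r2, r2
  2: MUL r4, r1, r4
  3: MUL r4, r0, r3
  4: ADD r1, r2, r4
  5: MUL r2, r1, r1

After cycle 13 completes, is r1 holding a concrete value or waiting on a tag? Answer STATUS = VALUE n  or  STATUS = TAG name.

STATUS = VALUE 37

cycle 1: issue MUL r4<-Mul1 // r0:7,r1:8,r2:2,r3:5,r4:Mul1
cycle 2: issue ADD r1<-Add1 // r0:7,r1:Add1,r2:2,r3:5,r4:Mul1
cycle 3: issue MUL r4<-Mul2 // r0:7,r1:Add1,r2:2,r3:5,r4:Mul2
cycle 4: CDB Add1=4; stall // r0:7,r1:4,r2:2,r3:5,r4:Mul2
cycle 5: CDB Mul1=8; issue MUL r4<-Mul1 // r0:7,r1:4,r2:2,r3:5,r4:Mul1
cycle 6: issue ADD r1<-Add1 // r0:7,r1:Add1,r2:2,r3:5,r4:Mul1
cycle 7: stall // r0:7,r1:Add1,r2:2,r3:5,r4:Mul1
cycle 8: stall // r0:7,r1:Add1,r2:2,r3:5,r4:Mul1
cycle 9: CDB Mul1=35; issue MUL r2<-Mul1 // r0:7,r1:Add1,r2:Mul1,r3:5,r4:35
cycle 10: CDB Mul2=32 // r0:7,r1:Add1,r2:Mul1,r3:5,r4:35
cycle 11: CDB Add1=37 // r0:7,r1:37,r2:Mul1,r3:5,r4:35
cycle 12: - // r0:7,r1:37,r2:Mul1,r3:5,r4:35
cycle 13: - // r0:7,r1:37,r2:Mul1,r3:5,r4:35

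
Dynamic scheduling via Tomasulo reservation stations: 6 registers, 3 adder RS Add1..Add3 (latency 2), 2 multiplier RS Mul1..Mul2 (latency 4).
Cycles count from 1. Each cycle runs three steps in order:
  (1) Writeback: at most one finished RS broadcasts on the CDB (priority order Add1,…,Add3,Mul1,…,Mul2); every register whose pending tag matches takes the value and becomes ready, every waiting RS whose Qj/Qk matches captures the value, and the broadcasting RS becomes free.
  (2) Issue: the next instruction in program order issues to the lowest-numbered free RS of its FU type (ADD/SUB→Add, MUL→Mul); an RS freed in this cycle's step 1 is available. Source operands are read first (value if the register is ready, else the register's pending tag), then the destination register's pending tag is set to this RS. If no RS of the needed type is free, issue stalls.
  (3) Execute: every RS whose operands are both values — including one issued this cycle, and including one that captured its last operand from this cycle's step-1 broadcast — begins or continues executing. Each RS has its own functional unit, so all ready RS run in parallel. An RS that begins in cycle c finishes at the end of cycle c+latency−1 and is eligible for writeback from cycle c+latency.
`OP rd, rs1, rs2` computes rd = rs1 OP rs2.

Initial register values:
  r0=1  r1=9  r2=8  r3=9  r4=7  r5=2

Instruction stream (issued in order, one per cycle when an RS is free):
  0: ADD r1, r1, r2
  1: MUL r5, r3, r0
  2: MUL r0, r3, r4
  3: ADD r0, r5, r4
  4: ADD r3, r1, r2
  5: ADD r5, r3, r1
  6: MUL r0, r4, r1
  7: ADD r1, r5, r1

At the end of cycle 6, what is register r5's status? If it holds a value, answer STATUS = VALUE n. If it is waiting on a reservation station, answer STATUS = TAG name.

cycle 1: issue ADD r1<-Add1 // r0:1,r1:Add1,r2:8,r3:9,r4:7,r5:2
cycle 2: issue MUL r5<-Mul1 // r0:1,r1:Add1,r2:8,r3:9,r4:7,r5:Mul1
cycle 3: CDB Add1=17; issue MUL r0<-Mul2 // r0:Mul2,r1:17,r2:8,r3:9,r4:7,r5:Mul1
cycle 4: issue ADD r0<-Add1 // r0:Add1,r1:17,r2:8,r3:9,r4:7,r5:Mul1
cycle 5: issue ADD r3<-Add2 // r0:Add1,r1:17,r2:8,r3:Add2,r4:7,r5:Mul1
cycle 6: CDB Mul1=9; issue ADD r5<-Add3 // r0:Add1,r1:17,r2:8,r3:Add2,r4:7,r5:Add3

STATUS = TAG Add3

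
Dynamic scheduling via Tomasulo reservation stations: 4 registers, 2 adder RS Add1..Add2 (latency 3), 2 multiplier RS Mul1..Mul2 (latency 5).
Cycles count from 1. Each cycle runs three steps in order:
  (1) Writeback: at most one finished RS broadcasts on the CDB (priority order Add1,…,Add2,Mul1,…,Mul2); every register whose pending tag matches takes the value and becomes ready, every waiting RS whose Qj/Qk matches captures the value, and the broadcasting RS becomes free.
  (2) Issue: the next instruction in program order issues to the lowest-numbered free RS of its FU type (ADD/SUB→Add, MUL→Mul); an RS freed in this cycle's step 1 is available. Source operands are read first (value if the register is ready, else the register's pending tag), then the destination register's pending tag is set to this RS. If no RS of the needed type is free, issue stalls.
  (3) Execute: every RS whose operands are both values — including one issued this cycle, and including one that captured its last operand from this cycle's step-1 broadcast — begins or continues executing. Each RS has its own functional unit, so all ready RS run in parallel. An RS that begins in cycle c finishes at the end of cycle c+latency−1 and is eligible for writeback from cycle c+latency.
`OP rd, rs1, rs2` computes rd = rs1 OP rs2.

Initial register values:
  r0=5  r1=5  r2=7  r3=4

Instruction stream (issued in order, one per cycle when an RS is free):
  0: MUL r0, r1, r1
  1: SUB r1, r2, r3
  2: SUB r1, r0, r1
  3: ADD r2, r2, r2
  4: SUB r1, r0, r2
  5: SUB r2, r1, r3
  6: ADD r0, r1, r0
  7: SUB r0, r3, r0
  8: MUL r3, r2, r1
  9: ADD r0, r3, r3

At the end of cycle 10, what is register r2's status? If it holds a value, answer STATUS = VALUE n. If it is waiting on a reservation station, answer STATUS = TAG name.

  c1: issue MUL r0<-Mul1  regs: r0:Mul1,r1:5,r2:7,r3:4
  c2: issue SUB r1<-Add1  regs: r0:Mul1,r1:Add1,r2:7,r3:4
  c3: issue SUB r1<-Add2  regs: r0:Mul1,r1:Add2,r2:7,r3:4
  c4: stall  regs: r0:Mul1,r1:Add2,r2:7,r3:4
  c5: CDB Add1=3; issue ADD r2<-Add1  regs: r0:Mul1,r1:Add2,r2:Add1,r3:4
  c6: CDB Mul1=25; stall  regs: r0:25,r1:Add2,r2:Add1,r3:4
  c7: stall  regs: r0:25,r1:Add2,r2:Add1,r3:4
  c8: CDB Add1=14; issue SUB r1<-Add1  regs: r0:25,r1:Add1,r2:14,r3:4
  c9: CDB Add2=22; issue SUB r2<-Add2  regs: r0:25,r1:Add1,r2:Add2,r3:4
  c10: stall  regs: r0:25,r1:Add1,r2:Add2,r3:4

STATUS = TAG Add2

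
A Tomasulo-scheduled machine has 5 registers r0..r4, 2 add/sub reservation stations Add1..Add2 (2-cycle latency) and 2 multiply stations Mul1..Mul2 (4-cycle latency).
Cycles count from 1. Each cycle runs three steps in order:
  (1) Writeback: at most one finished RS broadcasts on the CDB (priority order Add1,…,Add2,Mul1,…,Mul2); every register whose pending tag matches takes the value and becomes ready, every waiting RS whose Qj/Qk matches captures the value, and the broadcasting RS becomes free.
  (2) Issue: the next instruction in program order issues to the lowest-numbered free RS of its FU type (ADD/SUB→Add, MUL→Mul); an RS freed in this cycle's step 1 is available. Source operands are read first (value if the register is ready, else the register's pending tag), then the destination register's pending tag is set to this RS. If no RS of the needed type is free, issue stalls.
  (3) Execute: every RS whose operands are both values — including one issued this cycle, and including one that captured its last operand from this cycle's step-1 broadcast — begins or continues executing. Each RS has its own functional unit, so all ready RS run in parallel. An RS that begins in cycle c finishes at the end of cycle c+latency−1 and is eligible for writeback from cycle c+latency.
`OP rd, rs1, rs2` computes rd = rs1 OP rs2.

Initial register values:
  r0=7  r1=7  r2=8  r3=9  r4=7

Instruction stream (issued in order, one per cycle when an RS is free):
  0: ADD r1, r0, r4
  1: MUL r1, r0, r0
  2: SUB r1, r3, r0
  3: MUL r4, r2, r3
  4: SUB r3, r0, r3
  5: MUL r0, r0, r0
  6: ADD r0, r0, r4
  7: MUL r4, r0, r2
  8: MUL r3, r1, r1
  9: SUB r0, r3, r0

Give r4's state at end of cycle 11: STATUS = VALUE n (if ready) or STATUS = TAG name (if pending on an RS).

STATUS = TAG Mul2

cycle 1: issue ADD r1<-Add1 // r0:7,r1:Add1,r2:8,r3:9,r4:7
cycle 2: issue MUL r1<-Mul1 // r0:7,r1:Mul1,r2:8,r3:9,r4:7
cycle 3: CDB Add1=14; issue SUB r1<-Add1 // r0:7,r1:Add1,r2:8,r3:9,r4:7
cycle 4: issue MUL r4<-Mul2 // r0:7,r1:Add1,r2:8,r3:9,r4:Mul2
cycle 5: CDB Add1=2; issue SUB r3<-Add1 // r0:7,r1:2,r2:8,r3:Add1,r4:Mul2
cycle 6: CDB Mul1=49; issue MUL r0<-Mul1 // r0:Mul1,r1:2,r2:8,r3:Add1,r4:Mul2
cycle 7: CDB Add1=-2; issue ADD r0<-Add1 // r0:Add1,r1:2,r2:8,r3:-2,r4:Mul2
cycle 8: CDB Mul2=72; issue MUL r4<-Mul2 // r0:Add1,r1:2,r2:8,r3:-2,r4:Mul2
cycle 9: stall // r0:Add1,r1:2,r2:8,r3:-2,r4:Mul2
cycle 10: CDB Mul1=49; issue MUL r3<-Mul1 // r0:Add1,r1:2,r2:8,r3:Mul1,r4:Mul2
cycle 11: issue SUB r0<-Add2 // r0:Add2,r1:2,r2:8,r3:Mul1,r4:Mul2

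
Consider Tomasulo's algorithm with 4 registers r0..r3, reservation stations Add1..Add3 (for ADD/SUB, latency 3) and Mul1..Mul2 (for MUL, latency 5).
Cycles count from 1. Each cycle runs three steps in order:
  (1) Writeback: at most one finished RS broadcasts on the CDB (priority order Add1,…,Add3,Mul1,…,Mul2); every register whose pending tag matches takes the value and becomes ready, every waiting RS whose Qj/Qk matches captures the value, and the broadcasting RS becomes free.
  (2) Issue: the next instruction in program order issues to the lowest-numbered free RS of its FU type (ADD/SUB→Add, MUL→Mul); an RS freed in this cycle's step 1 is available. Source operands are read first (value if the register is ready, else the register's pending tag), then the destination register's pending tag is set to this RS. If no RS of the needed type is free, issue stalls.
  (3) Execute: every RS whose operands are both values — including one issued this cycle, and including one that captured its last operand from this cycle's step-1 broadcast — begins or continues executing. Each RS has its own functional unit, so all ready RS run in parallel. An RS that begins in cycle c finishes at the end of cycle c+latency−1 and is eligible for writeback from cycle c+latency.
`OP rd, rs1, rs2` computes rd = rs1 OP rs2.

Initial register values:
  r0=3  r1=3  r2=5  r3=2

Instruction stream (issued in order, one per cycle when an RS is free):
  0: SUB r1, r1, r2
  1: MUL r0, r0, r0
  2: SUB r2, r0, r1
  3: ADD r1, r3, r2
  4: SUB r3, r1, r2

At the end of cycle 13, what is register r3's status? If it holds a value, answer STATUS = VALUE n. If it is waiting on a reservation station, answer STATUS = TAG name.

cycle 1: issue SUB r1<-Add1 // r0:3,r1:Add1,r2:5,r3:2
cycle 2: issue MUL r0<-Mul1 // r0:Mul1,r1:Add1,r2:5,r3:2
cycle 3: issue SUB r2<-Add2 // r0:Mul1,r1:Add1,r2:Add2,r3:2
cycle 4: CDB Add1=-2; issue ADD r1<-Add1 // r0:Mul1,r1:Add1,r2:Add2,r3:2
cycle 5: issue SUB r3<-Add3 // r0:Mul1,r1:Add1,r2:Add2,r3:Add3
cycle 6: - // r0:Mul1,r1:Add1,r2:Add2,r3:Add3
cycle 7: CDB Mul1=9 // r0:9,r1:Add1,r2:Add2,r3:Add3
cycle 8: - // r0:9,r1:Add1,r2:Add2,r3:Add3
cycle 9: - // r0:9,r1:Add1,r2:Add2,r3:Add3
cycle 10: CDB Add2=11 // r0:9,r1:Add1,r2:11,r3:Add3
cycle 11: - // r0:9,r1:Add1,r2:11,r3:Add3
cycle 12: - // r0:9,r1:Add1,r2:11,r3:Add3
cycle 13: CDB Add1=13 // r0:9,r1:13,r2:11,r3:Add3

STATUS = TAG Add3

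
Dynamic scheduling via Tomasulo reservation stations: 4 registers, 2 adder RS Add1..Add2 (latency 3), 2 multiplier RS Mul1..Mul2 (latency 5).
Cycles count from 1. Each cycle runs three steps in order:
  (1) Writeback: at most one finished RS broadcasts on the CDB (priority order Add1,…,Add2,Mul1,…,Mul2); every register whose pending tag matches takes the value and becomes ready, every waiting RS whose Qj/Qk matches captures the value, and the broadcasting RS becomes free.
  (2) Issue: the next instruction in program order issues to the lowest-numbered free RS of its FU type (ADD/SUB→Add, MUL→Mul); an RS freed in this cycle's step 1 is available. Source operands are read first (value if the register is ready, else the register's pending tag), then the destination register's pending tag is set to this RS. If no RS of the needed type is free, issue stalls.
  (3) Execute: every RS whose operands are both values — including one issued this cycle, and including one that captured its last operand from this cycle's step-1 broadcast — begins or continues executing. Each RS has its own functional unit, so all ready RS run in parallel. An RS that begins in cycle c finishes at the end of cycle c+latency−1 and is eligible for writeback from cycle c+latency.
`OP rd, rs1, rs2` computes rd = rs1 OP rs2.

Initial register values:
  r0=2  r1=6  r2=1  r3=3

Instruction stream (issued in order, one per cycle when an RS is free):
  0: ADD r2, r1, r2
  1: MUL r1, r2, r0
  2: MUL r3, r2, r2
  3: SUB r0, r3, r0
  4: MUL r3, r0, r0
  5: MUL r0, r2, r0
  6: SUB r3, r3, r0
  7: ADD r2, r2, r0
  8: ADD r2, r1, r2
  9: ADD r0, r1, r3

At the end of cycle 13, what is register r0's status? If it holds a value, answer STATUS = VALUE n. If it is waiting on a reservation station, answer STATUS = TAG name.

STATUS = TAG Mul2

  c1: issue ADD r2<-Add1  regs: r0:2,r1:6,r2:Add1,r3:3
  c2: issue MUL r1<-Mul1  regs: r0:2,r1:Mul1,r2:Add1,r3:3
  c3: issue MUL r3<-Mul2  regs: r0:2,r1:Mul1,r2:Add1,r3:Mul2
  c4: CDB Add1=7; issue SUB r0<-Add1  regs: r0:Add1,r1:Mul1,r2:7,r3:Mul2
  c5: stall  regs: r0:Add1,r1:Mul1,r2:7,r3:Mul2
  c6: stall  regs: r0:Add1,r1:Mul1,r2:7,r3:Mul2
  c7: stall  regs: r0:Add1,r1:Mul1,r2:7,r3:Mul2
  c8: stall  regs: r0:Add1,r1:Mul1,r2:7,r3:Mul2
  c9: CDB Mul1=14; issue MUL r3<-Mul1  regs: r0:Add1,r1:14,r2:7,r3:Mul1
  c10: CDB Mul2=49; issue MUL r0<-Mul2  regs: r0:Mul2,r1:14,r2:7,r3:Mul1
  c11: issue SUB r3<-Add2  regs: r0:Mul2,r1:14,r2:7,r3:Add2
  c12: stall  regs: r0:Mul2,r1:14,r2:7,r3:Add2
  c13: CDB Add1=47; issue ADD r2<-Add1  regs: r0:Mul2,r1:14,r2:Add1,r3:Add2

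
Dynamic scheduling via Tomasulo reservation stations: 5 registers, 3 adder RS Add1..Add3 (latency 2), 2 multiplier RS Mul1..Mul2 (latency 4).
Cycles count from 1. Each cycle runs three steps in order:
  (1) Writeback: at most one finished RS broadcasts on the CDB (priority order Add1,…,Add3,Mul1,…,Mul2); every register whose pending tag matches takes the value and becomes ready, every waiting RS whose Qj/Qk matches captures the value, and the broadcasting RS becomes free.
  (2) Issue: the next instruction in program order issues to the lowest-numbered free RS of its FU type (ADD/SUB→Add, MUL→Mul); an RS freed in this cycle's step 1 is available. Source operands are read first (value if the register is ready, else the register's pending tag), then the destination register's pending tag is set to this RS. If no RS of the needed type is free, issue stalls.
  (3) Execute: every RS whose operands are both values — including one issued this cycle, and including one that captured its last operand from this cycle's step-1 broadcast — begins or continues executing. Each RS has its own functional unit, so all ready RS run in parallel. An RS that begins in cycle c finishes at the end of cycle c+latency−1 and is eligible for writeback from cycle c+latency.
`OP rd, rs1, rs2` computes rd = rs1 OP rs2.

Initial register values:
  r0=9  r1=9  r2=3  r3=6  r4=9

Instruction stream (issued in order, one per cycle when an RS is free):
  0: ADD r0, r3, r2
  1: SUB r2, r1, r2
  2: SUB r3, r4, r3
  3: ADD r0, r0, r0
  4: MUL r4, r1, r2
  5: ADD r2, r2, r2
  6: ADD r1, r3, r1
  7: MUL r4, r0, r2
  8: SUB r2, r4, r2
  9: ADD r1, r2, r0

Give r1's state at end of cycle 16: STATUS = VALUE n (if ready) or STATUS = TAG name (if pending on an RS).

  c1: issue ADD r0<-Add1  regs: r0:Add1,r1:9,r2:3,r3:6,r4:9
  c2: issue SUB r2<-Add2  regs: r0:Add1,r1:9,r2:Add2,r3:6,r4:9
  c3: CDB Add1=9; issue SUB r3<-Add1  regs: r0:9,r1:9,r2:Add2,r3:Add1,r4:9
  c4: CDB Add2=6; issue ADD r0<-Add2  regs: r0:Add2,r1:9,r2:6,r3:Add1,r4:9
  c5: CDB Add1=3; issue MUL r4<-Mul1  regs: r0:Add2,r1:9,r2:6,r3:3,r4:Mul1
  c6: CDB Add2=18; issue ADD r2<-Add1  regs: r0:18,r1:9,r2:Add1,r3:3,r4:Mul1
  c7: issue ADD r1<-Add2  regs: r0:18,r1:Add2,r2:Add1,r3:3,r4:Mul1
  c8: CDB Add1=12; issue MUL r4<-Mul2  regs: r0:18,r1:Add2,r2:12,r3:3,r4:Mul2
  c9: CDB Add2=12; issue SUB r2<-Add1  regs: r0:18,r1:12,r2:Add1,r3:3,r4:Mul2
  c10: CDB Mul1=54; issue ADD r1<-Add2  regs: r0:18,r1:Add2,r2:Add1,r3:3,r4:Mul2
  c11: -  regs: r0:18,r1:Add2,r2:Add1,r3:3,r4:Mul2
  c12: CDB Mul2=216  regs: r0:18,r1:Add2,r2:Add1,r3:3,r4:216
  c13: -  regs: r0:18,r1:Add2,r2:Add1,r3:3,r4:216
  c14: CDB Add1=204  regs: r0:18,r1:Add2,r2:204,r3:3,r4:216
  c15: -  regs: r0:18,r1:Add2,r2:204,r3:3,r4:216
  c16: CDB Add2=222  regs: r0:18,r1:222,r2:204,r3:3,r4:216

STATUS = VALUE 222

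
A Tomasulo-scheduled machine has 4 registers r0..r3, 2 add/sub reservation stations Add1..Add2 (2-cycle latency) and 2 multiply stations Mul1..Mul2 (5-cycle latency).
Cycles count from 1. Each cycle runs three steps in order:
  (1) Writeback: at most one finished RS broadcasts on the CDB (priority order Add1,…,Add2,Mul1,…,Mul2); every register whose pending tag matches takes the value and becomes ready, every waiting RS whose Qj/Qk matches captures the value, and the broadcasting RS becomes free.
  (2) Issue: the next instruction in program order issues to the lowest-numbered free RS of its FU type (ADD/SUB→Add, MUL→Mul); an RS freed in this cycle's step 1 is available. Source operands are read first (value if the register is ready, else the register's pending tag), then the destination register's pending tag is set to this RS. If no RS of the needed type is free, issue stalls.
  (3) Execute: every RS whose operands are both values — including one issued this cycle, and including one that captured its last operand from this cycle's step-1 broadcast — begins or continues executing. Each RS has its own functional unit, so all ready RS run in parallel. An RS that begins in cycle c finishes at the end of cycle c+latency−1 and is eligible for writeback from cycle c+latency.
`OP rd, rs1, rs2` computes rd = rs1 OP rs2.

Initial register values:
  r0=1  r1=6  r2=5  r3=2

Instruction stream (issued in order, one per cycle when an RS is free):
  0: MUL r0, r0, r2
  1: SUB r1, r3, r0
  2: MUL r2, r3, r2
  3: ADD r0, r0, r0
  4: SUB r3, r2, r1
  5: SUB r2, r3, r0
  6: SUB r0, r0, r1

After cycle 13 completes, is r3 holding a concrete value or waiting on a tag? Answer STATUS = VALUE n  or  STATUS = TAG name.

STATUS = VALUE 13

  c1: issue MUL r0<-Mul1  regs: r0:Mul1,r1:6,r2:5,r3:2
  c2: issue SUB r1<-Add1  regs: r0:Mul1,r1:Add1,r2:5,r3:2
  c3: issue MUL r2<-Mul2  regs: r0:Mul1,r1:Add1,r2:Mul2,r3:2
  c4: issue ADD r0<-Add2  regs: r0:Add2,r1:Add1,r2:Mul2,r3:2
  c5: stall  regs: r0:Add2,r1:Add1,r2:Mul2,r3:2
  c6: CDB Mul1=5; stall  regs: r0:Add2,r1:Add1,r2:Mul2,r3:2
  c7: stall  regs: r0:Add2,r1:Add1,r2:Mul2,r3:2
  c8: CDB Add1=-3; issue SUB r3<-Add1  regs: r0:Add2,r1:-3,r2:Mul2,r3:Add1
  c9: CDB Add2=10; issue SUB r2<-Add2  regs: r0:10,r1:-3,r2:Add2,r3:Add1
  c10: CDB Mul2=10; stall  regs: r0:10,r1:-3,r2:Add2,r3:Add1
  c11: stall  regs: r0:10,r1:-3,r2:Add2,r3:Add1
  c12: CDB Add1=13; issue SUB r0<-Add1  regs: r0:Add1,r1:-3,r2:Add2,r3:13
  c13: -  regs: r0:Add1,r1:-3,r2:Add2,r3:13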